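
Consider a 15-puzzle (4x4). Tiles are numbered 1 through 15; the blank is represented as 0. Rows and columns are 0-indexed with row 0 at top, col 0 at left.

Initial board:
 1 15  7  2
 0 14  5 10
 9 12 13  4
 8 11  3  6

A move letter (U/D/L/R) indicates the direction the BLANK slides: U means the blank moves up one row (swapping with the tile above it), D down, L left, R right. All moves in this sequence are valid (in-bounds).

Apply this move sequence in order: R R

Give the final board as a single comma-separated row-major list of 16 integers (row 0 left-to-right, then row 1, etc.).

After move 1 (R):
 1 15  7  2
14  0  5 10
 9 12 13  4
 8 11  3  6

After move 2 (R):
 1 15  7  2
14  5  0 10
 9 12 13  4
 8 11  3  6

Answer: 1, 15, 7, 2, 14, 5, 0, 10, 9, 12, 13, 4, 8, 11, 3, 6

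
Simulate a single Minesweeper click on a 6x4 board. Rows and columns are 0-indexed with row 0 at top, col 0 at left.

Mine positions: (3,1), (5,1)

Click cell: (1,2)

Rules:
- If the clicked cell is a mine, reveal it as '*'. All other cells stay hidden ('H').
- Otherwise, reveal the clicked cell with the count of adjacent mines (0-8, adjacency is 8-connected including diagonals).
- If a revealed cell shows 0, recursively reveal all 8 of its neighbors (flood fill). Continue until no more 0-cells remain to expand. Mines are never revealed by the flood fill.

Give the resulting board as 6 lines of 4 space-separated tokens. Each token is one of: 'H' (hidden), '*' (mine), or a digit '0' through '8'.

0 0 0 0
0 0 0 0
1 1 1 0
H H 1 0
H H 2 0
H H 1 0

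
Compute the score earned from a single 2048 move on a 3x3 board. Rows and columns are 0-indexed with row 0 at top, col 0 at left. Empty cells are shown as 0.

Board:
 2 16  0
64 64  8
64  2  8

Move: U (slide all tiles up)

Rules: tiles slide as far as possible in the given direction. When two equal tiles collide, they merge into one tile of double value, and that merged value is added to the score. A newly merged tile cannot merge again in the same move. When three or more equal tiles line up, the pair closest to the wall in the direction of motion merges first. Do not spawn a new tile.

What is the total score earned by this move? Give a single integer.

Answer: 144

Derivation:
Slide up:
col 0: [2, 64, 64] -> [2, 128, 0]  score +128 (running 128)
col 1: [16, 64, 2] -> [16, 64, 2]  score +0 (running 128)
col 2: [0, 8, 8] -> [16, 0, 0]  score +16 (running 144)
Board after move:
  2  16  16
128  64   0
  0   2   0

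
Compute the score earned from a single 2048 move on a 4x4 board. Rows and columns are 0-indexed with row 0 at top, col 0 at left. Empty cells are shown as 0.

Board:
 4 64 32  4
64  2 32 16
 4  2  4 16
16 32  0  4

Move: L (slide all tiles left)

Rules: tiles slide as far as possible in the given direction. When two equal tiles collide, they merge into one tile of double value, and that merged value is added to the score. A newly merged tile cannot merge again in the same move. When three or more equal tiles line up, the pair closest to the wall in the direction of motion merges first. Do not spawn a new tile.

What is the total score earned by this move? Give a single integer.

Answer: 0

Derivation:
Slide left:
row 0: [4, 64, 32, 4] -> [4, 64, 32, 4]  score +0 (running 0)
row 1: [64, 2, 32, 16] -> [64, 2, 32, 16]  score +0 (running 0)
row 2: [4, 2, 4, 16] -> [4, 2, 4, 16]  score +0 (running 0)
row 3: [16, 32, 0, 4] -> [16, 32, 4, 0]  score +0 (running 0)
Board after move:
 4 64 32  4
64  2 32 16
 4  2  4 16
16 32  4  0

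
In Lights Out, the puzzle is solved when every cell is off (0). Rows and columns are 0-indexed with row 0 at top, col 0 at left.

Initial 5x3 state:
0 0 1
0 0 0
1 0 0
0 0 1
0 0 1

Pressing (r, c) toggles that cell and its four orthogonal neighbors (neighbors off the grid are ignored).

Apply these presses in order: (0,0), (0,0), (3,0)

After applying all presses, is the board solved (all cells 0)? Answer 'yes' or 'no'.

Answer: no

Derivation:
After press 1 at (0,0):
1 1 1
1 0 0
1 0 0
0 0 1
0 0 1

After press 2 at (0,0):
0 0 1
0 0 0
1 0 0
0 0 1
0 0 1

After press 3 at (3,0):
0 0 1
0 0 0
0 0 0
1 1 1
1 0 1

Lights still on: 6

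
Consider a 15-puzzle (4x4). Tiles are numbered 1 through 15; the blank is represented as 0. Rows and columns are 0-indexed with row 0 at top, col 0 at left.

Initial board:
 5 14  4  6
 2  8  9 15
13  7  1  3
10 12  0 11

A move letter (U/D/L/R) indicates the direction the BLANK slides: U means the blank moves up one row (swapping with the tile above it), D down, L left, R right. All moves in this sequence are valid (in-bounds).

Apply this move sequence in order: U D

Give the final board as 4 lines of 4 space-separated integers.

Answer:  5 14  4  6
 2  8  9 15
13  7  1  3
10 12  0 11

Derivation:
After move 1 (U):
 5 14  4  6
 2  8  9 15
13  7  0  3
10 12  1 11

After move 2 (D):
 5 14  4  6
 2  8  9 15
13  7  1  3
10 12  0 11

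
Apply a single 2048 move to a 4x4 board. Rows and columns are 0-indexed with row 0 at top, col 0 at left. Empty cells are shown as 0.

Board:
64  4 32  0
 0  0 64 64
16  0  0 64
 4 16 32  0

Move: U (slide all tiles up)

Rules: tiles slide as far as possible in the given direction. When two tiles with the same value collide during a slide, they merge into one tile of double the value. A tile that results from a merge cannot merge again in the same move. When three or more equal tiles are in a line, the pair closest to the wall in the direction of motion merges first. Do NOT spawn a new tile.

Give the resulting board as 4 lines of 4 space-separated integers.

Answer:  64   4  32 128
 16  16  64   0
  4   0  32   0
  0   0   0   0

Derivation:
Slide up:
col 0: [64, 0, 16, 4] -> [64, 16, 4, 0]
col 1: [4, 0, 0, 16] -> [4, 16, 0, 0]
col 2: [32, 64, 0, 32] -> [32, 64, 32, 0]
col 3: [0, 64, 64, 0] -> [128, 0, 0, 0]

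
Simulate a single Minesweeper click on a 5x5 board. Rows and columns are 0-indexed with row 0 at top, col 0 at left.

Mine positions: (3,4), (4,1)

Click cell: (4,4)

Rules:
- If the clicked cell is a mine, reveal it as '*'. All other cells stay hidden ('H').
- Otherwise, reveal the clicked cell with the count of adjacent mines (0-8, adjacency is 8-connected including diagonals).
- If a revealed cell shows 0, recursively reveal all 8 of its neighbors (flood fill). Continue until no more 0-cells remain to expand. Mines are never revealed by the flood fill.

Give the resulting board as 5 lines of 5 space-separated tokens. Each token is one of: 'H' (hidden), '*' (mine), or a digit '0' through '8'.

H H H H H
H H H H H
H H H H H
H H H H H
H H H H 1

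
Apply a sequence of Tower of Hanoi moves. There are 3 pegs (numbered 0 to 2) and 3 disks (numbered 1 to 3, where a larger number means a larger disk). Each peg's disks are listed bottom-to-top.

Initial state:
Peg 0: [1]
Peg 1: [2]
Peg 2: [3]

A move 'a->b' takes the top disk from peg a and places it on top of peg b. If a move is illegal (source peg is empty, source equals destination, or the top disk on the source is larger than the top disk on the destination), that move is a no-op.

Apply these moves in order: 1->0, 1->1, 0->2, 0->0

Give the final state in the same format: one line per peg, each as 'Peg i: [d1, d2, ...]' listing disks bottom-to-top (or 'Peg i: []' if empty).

After move 1 (1->0):
Peg 0: [1]
Peg 1: [2]
Peg 2: [3]

After move 2 (1->1):
Peg 0: [1]
Peg 1: [2]
Peg 2: [3]

After move 3 (0->2):
Peg 0: []
Peg 1: [2]
Peg 2: [3, 1]

After move 4 (0->0):
Peg 0: []
Peg 1: [2]
Peg 2: [3, 1]

Answer: Peg 0: []
Peg 1: [2]
Peg 2: [3, 1]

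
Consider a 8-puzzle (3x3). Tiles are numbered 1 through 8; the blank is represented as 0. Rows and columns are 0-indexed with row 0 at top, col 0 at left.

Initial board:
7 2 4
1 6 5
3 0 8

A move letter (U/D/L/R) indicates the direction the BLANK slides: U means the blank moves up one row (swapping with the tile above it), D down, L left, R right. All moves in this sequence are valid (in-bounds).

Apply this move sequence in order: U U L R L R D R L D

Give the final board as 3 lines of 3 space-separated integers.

After move 1 (U):
7 2 4
1 0 5
3 6 8

After move 2 (U):
7 0 4
1 2 5
3 6 8

After move 3 (L):
0 7 4
1 2 5
3 6 8

After move 4 (R):
7 0 4
1 2 5
3 6 8

After move 5 (L):
0 7 4
1 2 5
3 6 8

After move 6 (R):
7 0 4
1 2 5
3 6 8

After move 7 (D):
7 2 4
1 0 5
3 6 8

After move 8 (R):
7 2 4
1 5 0
3 6 8

After move 9 (L):
7 2 4
1 0 5
3 6 8

After move 10 (D):
7 2 4
1 6 5
3 0 8

Answer: 7 2 4
1 6 5
3 0 8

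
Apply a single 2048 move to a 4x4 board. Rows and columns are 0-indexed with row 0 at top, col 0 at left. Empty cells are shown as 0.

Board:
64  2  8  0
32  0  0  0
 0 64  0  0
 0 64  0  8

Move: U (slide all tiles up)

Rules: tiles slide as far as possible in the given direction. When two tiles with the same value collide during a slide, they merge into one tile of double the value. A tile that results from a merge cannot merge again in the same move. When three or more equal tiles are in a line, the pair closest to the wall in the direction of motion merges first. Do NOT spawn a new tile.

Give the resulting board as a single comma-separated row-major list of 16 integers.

Slide up:
col 0: [64, 32, 0, 0] -> [64, 32, 0, 0]
col 1: [2, 0, 64, 64] -> [2, 128, 0, 0]
col 2: [8, 0, 0, 0] -> [8, 0, 0, 0]
col 3: [0, 0, 0, 8] -> [8, 0, 0, 0]

Answer: 64, 2, 8, 8, 32, 128, 0, 0, 0, 0, 0, 0, 0, 0, 0, 0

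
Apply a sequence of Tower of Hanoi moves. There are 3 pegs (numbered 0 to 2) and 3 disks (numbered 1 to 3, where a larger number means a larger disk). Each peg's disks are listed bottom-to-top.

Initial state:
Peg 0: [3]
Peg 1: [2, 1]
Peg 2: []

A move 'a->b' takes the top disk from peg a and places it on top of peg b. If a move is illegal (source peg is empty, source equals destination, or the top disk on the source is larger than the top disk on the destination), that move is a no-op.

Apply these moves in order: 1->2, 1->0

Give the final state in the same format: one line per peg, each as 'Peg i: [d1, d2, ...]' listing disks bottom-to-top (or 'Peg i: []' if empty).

Answer: Peg 0: [3, 2]
Peg 1: []
Peg 2: [1]

Derivation:
After move 1 (1->2):
Peg 0: [3]
Peg 1: [2]
Peg 2: [1]

After move 2 (1->0):
Peg 0: [3, 2]
Peg 1: []
Peg 2: [1]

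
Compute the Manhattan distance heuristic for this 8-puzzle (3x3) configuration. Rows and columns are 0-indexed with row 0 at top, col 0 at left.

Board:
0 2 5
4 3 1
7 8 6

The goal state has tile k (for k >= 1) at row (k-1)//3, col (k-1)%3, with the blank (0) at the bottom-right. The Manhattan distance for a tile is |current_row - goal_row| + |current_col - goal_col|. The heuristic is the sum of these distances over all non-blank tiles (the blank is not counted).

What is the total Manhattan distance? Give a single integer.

Answer: 8

Derivation:
Tile 2: at (0,1), goal (0,1), distance |0-0|+|1-1| = 0
Tile 5: at (0,2), goal (1,1), distance |0-1|+|2-1| = 2
Tile 4: at (1,0), goal (1,0), distance |1-1|+|0-0| = 0
Tile 3: at (1,1), goal (0,2), distance |1-0|+|1-2| = 2
Tile 1: at (1,2), goal (0,0), distance |1-0|+|2-0| = 3
Tile 7: at (2,0), goal (2,0), distance |2-2|+|0-0| = 0
Tile 8: at (2,1), goal (2,1), distance |2-2|+|1-1| = 0
Tile 6: at (2,2), goal (1,2), distance |2-1|+|2-2| = 1
Sum: 0 + 2 + 0 + 2 + 3 + 0 + 0 + 1 = 8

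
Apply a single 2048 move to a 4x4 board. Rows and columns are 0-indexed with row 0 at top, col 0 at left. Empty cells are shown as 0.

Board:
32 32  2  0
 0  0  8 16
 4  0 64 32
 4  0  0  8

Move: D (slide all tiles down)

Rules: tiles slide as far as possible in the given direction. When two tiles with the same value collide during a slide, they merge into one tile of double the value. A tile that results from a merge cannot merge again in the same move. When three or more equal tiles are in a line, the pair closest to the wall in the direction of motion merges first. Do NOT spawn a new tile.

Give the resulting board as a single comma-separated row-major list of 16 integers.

Slide down:
col 0: [32, 0, 4, 4] -> [0, 0, 32, 8]
col 1: [32, 0, 0, 0] -> [0, 0, 0, 32]
col 2: [2, 8, 64, 0] -> [0, 2, 8, 64]
col 3: [0, 16, 32, 8] -> [0, 16, 32, 8]

Answer: 0, 0, 0, 0, 0, 0, 2, 16, 32, 0, 8, 32, 8, 32, 64, 8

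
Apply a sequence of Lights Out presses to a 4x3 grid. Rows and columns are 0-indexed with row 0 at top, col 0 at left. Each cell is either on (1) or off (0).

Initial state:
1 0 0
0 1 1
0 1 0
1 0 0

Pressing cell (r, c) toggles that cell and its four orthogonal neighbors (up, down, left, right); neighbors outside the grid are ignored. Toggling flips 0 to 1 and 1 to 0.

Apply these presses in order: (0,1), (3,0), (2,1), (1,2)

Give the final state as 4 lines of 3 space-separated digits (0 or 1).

After press 1 at (0,1):
0 1 1
0 0 1
0 1 0
1 0 0

After press 2 at (3,0):
0 1 1
0 0 1
1 1 0
0 1 0

After press 3 at (2,1):
0 1 1
0 1 1
0 0 1
0 0 0

After press 4 at (1,2):
0 1 0
0 0 0
0 0 0
0 0 0

Answer: 0 1 0
0 0 0
0 0 0
0 0 0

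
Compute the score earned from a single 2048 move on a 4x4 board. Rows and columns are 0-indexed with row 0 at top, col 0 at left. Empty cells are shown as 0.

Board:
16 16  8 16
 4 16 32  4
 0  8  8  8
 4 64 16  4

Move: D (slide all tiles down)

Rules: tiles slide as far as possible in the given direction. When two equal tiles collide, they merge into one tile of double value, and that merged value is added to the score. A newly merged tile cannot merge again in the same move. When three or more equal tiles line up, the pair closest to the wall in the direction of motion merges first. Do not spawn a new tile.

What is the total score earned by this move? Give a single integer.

Answer: 40

Derivation:
Slide down:
col 0: [16, 4, 0, 4] -> [0, 0, 16, 8]  score +8 (running 8)
col 1: [16, 16, 8, 64] -> [0, 32, 8, 64]  score +32 (running 40)
col 2: [8, 32, 8, 16] -> [8, 32, 8, 16]  score +0 (running 40)
col 3: [16, 4, 8, 4] -> [16, 4, 8, 4]  score +0 (running 40)
Board after move:
 0  0  8 16
 0 32 32  4
16  8  8  8
 8 64 16  4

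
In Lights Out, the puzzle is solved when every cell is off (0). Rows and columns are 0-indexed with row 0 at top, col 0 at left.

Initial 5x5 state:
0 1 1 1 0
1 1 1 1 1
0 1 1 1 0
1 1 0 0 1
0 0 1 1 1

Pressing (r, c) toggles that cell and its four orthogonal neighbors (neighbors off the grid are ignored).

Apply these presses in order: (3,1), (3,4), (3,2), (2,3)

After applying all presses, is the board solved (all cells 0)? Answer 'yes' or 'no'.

Answer: no

Derivation:
After press 1 at (3,1):
0 1 1 1 0
1 1 1 1 1
0 0 1 1 0
0 0 1 0 1
0 1 1 1 1

After press 2 at (3,4):
0 1 1 1 0
1 1 1 1 1
0 0 1 1 1
0 0 1 1 0
0 1 1 1 0

After press 3 at (3,2):
0 1 1 1 0
1 1 1 1 1
0 0 0 1 1
0 1 0 0 0
0 1 0 1 0

After press 4 at (2,3):
0 1 1 1 0
1 1 1 0 1
0 0 1 0 0
0 1 0 1 0
0 1 0 1 0

Lights still on: 12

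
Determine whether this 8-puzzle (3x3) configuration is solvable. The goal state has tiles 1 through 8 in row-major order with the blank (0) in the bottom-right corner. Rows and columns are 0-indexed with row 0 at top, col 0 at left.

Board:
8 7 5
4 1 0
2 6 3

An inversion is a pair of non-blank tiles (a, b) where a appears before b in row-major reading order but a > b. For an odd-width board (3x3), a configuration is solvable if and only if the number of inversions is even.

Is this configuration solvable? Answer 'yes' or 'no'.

Answer: no

Derivation:
Inversions (pairs i<j in row-major order where tile[i] > tile[j] > 0): 21
21 is odd, so the puzzle is not solvable.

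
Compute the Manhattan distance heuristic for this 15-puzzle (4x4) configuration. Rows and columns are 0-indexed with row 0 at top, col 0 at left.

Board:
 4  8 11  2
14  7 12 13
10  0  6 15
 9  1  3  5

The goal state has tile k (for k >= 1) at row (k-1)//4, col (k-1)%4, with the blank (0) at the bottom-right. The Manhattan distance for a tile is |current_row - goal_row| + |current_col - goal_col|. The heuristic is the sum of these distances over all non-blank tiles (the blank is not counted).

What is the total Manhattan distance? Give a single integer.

Answer: 39

Derivation:
Tile 4: (0,0)->(0,3) = 3
Tile 8: (0,1)->(1,3) = 3
Tile 11: (0,2)->(2,2) = 2
Tile 2: (0,3)->(0,1) = 2
Tile 14: (1,0)->(3,1) = 3
Tile 7: (1,1)->(1,2) = 1
Tile 12: (1,2)->(2,3) = 2
Tile 13: (1,3)->(3,0) = 5
Tile 10: (2,0)->(2,1) = 1
Tile 6: (2,2)->(1,1) = 2
Tile 15: (2,3)->(3,2) = 2
Tile 9: (3,0)->(2,0) = 1
Tile 1: (3,1)->(0,0) = 4
Tile 3: (3,2)->(0,2) = 3
Tile 5: (3,3)->(1,0) = 5
Sum: 3 + 3 + 2 + 2 + 3 + 1 + 2 + 5 + 1 + 2 + 2 + 1 + 4 + 3 + 5 = 39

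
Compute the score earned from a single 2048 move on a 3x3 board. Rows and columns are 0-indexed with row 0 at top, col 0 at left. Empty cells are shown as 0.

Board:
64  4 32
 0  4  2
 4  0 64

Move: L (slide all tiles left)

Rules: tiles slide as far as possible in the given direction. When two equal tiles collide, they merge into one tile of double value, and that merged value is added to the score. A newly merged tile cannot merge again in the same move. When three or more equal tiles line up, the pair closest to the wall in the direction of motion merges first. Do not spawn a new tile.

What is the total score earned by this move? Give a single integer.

Answer: 0

Derivation:
Slide left:
row 0: [64, 4, 32] -> [64, 4, 32]  score +0 (running 0)
row 1: [0, 4, 2] -> [4, 2, 0]  score +0 (running 0)
row 2: [4, 0, 64] -> [4, 64, 0]  score +0 (running 0)
Board after move:
64  4 32
 4  2  0
 4 64  0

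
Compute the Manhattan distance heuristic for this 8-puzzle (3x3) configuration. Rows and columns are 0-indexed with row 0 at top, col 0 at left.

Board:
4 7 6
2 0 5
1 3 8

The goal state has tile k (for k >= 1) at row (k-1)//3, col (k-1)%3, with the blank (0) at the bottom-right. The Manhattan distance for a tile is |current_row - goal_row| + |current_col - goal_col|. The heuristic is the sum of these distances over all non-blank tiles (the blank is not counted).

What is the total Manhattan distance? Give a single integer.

Answer: 14

Derivation:
Tile 4: at (0,0), goal (1,0), distance |0-1|+|0-0| = 1
Tile 7: at (0,1), goal (2,0), distance |0-2|+|1-0| = 3
Tile 6: at (0,2), goal (1,2), distance |0-1|+|2-2| = 1
Tile 2: at (1,0), goal (0,1), distance |1-0|+|0-1| = 2
Tile 5: at (1,2), goal (1,1), distance |1-1|+|2-1| = 1
Tile 1: at (2,0), goal (0,0), distance |2-0|+|0-0| = 2
Tile 3: at (2,1), goal (0,2), distance |2-0|+|1-2| = 3
Tile 8: at (2,2), goal (2,1), distance |2-2|+|2-1| = 1
Sum: 1 + 3 + 1 + 2 + 1 + 2 + 3 + 1 = 14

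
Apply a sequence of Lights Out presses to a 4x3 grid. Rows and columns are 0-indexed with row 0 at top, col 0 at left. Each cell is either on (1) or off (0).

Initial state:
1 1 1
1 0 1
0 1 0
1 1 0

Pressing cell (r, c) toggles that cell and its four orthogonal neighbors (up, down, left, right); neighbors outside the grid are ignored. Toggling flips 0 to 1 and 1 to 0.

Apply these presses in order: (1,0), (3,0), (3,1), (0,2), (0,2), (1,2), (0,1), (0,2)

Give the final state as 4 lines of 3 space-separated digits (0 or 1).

After press 1 at (1,0):
0 1 1
0 1 1
1 1 0
1 1 0

After press 2 at (3,0):
0 1 1
0 1 1
0 1 0
0 0 0

After press 3 at (3,1):
0 1 1
0 1 1
0 0 0
1 1 1

After press 4 at (0,2):
0 0 0
0 1 0
0 0 0
1 1 1

After press 5 at (0,2):
0 1 1
0 1 1
0 0 0
1 1 1

After press 6 at (1,2):
0 1 0
0 0 0
0 0 1
1 1 1

After press 7 at (0,1):
1 0 1
0 1 0
0 0 1
1 1 1

After press 8 at (0,2):
1 1 0
0 1 1
0 0 1
1 1 1

Answer: 1 1 0
0 1 1
0 0 1
1 1 1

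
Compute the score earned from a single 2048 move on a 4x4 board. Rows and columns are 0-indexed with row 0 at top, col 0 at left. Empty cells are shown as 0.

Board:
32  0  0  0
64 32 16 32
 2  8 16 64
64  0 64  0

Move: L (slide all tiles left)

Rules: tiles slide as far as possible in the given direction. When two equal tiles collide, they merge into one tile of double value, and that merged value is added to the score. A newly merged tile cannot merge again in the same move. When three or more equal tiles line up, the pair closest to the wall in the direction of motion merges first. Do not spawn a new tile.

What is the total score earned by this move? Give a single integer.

Slide left:
row 0: [32, 0, 0, 0] -> [32, 0, 0, 0]  score +0 (running 0)
row 1: [64, 32, 16, 32] -> [64, 32, 16, 32]  score +0 (running 0)
row 2: [2, 8, 16, 64] -> [2, 8, 16, 64]  score +0 (running 0)
row 3: [64, 0, 64, 0] -> [128, 0, 0, 0]  score +128 (running 128)
Board after move:
 32   0   0   0
 64  32  16  32
  2   8  16  64
128   0   0   0

Answer: 128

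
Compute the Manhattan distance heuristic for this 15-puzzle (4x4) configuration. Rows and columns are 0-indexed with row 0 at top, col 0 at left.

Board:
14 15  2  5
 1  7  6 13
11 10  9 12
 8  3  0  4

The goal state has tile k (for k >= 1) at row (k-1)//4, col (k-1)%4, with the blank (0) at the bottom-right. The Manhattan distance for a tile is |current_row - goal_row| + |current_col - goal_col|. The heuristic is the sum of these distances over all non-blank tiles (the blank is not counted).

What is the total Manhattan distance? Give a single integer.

Answer: 37

Derivation:
Tile 14: (0,0)->(3,1) = 4
Tile 15: (0,1)->(3,2) = 4
Tile 2: (0,2)->(0,1) = 1
Tile 5: (0,3)->(1,0) = 4
Tile 1: (1,0)->(0,0) = 1
Tile 7: (1,1)->(1,2) = 1
Tile 6: (1,2)->(1,1) = 1
Tile 13: (1,3)->(3,0) = 5
Tile 11: (2,0)->(2,2) = 2
Tile 10: (2,1)->(2,1) = 0
Tile 9: (2,2)->(2,0) = 2
Tile 12: (2,3)->(2,3) = 0
Tile 8: (3,0)->(1,3) = 5
Tile 3: (3,1)->(0,2) = 4
Tile 4: (3,3)->(0,3) = 3
Sum: 4 + 4 + 1 + 4 + 1 + 1 + 1 + 5 + 2 + 0 + 2 + 0 + 5 + 4 + 3 = 37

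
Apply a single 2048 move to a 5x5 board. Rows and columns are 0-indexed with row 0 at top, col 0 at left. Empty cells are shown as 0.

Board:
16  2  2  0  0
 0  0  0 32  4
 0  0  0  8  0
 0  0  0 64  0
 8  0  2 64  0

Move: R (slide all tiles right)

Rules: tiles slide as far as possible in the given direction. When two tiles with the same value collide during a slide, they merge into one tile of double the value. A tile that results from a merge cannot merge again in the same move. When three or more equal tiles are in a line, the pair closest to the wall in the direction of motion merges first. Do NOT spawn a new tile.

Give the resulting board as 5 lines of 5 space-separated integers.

Slide right:
row 0: [16, 2, 2, 0, 0] -> [0, 0, 0, 16, 4]
row 1: [0, 0, 0, 32, 4] -> [0, 0, 0, 32, 4]
row 2: [0, 0, 0, 8, 0] -> [0, 0, 0, 0, 8]
row 3: [0, 0, 0, 64, 0] -> [0, 0, 0, 0, 64]
row 4: [8, 0, 2, 64, 0] -> [0, 0, 8, 2, 64]

Answer:  0  0  0 16  4
 0  0  0 32  4
 0  0  0  0  8
 0  0  0  0 64
 0  0  8  2 64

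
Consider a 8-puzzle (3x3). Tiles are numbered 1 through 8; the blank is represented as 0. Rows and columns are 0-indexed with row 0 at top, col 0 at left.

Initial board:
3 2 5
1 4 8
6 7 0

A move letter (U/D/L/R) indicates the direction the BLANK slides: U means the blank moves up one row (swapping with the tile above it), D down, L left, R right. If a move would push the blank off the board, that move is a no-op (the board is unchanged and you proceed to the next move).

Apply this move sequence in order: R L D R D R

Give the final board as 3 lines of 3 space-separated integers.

After move 1 (R):
3 2 5
1 4 8
6 7 0

After move 2 (L):
3 2 5
1 4 8
6 0 7

After move 3 (D):
3 2 5
1 4 8
6 0 7

After move 4 (R):
3 2 5
1 4 8
6 7 0

After move 5 (D):
3 2 5
1 4 8
6 7 0

After move 6 (R):
3 2 5
1 4 8
6 7 0

Answer: 3 2 5
1 4 8
6 7 0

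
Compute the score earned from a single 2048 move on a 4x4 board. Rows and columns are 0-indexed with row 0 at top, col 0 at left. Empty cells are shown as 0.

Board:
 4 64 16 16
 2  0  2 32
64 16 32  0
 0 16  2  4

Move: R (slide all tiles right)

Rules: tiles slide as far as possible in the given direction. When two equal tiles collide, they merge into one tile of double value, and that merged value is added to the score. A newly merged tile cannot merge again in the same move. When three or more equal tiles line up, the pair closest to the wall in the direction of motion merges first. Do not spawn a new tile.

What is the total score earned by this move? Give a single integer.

Answer: 36

Derivation:
Slide right:
row 0: [4, 64, 16, 16] -> [0, 4, 64, 32]  score +32 (running 32)
row 1: [2, 0, 2, 32] -> [0, 0, 4, 32]  score +4 (running 36)
row 2: [64, 16, 32, 0] -> [0, 64, 16, 32]  score +0 (running 36)
row 3: [0, 16, 2, 4] -> [0, 16, 2, 4]  score +0 (running 36)
Board after move:
 0  4 64 32
 0  0  4 32
 0 64 16 32
 0 16  2  4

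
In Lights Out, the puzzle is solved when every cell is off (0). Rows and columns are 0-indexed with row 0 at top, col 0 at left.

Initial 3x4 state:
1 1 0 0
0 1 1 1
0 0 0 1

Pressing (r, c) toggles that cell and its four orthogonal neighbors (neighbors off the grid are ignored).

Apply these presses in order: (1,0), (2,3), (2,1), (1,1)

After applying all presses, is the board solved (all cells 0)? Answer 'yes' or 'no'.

Answer: yes

Derivation:
After press 1 at (1,0):
0 1 0 0
1 0 1 1
1 0 0 1

After press 2 at (2,3):
0 1 0 0
1 0 1 0
1 0 1 0

After press 3 at (2,1):
0 1 0 0
1 1 1 0
0 1 0 0

After press 4 at (1,1):
0 0 0 0
0 0 0 0
0 0 0 0

Lights still on: 0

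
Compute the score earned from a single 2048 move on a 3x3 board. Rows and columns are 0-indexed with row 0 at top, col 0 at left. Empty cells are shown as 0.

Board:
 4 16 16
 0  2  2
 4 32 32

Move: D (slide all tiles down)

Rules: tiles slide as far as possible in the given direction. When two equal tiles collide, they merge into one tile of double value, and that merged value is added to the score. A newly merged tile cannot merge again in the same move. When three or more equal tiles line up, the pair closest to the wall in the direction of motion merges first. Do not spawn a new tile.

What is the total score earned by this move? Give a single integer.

Slide down:
col 0: [4, 0, 4] -> [0, 0, 8]  score +8 (running 8)
col 1: [16, 2, 32] -> [16, 2, 32]  score +0 (running 8)
col 2: [16, 2, 32] -> [16, 2, 32]  score +0 (running 8)
Board after move:
 0 16 16
 0  2  2
 8 32 32

Answer: 8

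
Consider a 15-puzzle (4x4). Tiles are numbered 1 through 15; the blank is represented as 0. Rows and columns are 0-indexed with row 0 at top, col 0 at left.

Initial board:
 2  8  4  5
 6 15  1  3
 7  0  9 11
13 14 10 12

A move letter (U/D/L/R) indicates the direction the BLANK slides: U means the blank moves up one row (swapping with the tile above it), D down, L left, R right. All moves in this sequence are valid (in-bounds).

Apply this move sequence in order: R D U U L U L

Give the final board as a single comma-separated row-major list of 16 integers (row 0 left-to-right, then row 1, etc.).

Answer: 0, 2, 4, 5, 6, 8, 15, 3, 7, 9, 1, 11, 13, 14, 10, 12

Derivation:
After move 1 (R):
 2  8  4  5
 6 15  1  3
 7  9  0 11
13 14 10 12

After move 2 (D):
 2  8  4  5
 6 15  1  3
 7  9 10 11
13 14  0 12

After move 3 (U):
 2  8  4  5
 6 15  1  3
 7  9  0 11
13 14 10 12

After move 4 (U):
 2  8  4  5
 6 15  0  3
 7  9  1 11
13 14 10 12

After move 5 (L):
 2  8  4  5
 6  0 15  3
 7  9  1 11
13 14 10 12

After move 6 (U):
 2  0  4  5
 6  8 15  3
 7  9  1 11
13 14 10 12

After move 7 (L):
 0  2  4  5
 6  8 15  3
 7  9  1 11
13 14 10 12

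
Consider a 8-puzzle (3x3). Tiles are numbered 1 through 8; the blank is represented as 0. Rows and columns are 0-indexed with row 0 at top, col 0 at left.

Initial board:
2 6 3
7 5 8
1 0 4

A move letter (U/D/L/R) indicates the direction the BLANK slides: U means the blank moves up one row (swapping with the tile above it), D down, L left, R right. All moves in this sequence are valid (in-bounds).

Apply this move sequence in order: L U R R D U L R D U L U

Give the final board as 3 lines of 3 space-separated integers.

Answer: 2 0 3
5 6 8
7 1 4

Derivation:
After move 1 (L):
2 6 3
7 5 8
0 1 4

After move 2 (U):
2 6 3
0 5 8
7 1 4

After move 3 (R):
2 6 3
5 0 8
7 1 4

After move 4 (R):
2 6 3
5 8 0
7 1 4

After move 5 (D):
2 6 3
5 8 4
7 1 0

After move 6 (U):
2 6 3
5 8 0
7 1 4

After move 7 (L):
2 6 3
5 0 8
7 1 4

After move 8 (R):
2 6 3
5 8 0
7 1 4

After move 9 (D):
2 6 3
5 8 4
7 1 0

After move 10 (U):
2 6 3
5 8 0
7 1 4

After move 11 (L):
2 6 3
5 0 8
7 1 4

After move 12 (U):
2 0 3
5 6 8
7 1 4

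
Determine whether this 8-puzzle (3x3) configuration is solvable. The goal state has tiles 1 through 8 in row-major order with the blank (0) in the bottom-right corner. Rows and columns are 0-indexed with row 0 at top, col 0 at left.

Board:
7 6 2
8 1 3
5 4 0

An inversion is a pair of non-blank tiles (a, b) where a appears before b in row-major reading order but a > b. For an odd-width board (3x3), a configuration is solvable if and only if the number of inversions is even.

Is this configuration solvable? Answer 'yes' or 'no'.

Answer: no

Derivation:
Inversions (pairs i<j in row-major order where tile[i] > tile[j] > 0): 17
17 is odd, so the puzzle is not solvable.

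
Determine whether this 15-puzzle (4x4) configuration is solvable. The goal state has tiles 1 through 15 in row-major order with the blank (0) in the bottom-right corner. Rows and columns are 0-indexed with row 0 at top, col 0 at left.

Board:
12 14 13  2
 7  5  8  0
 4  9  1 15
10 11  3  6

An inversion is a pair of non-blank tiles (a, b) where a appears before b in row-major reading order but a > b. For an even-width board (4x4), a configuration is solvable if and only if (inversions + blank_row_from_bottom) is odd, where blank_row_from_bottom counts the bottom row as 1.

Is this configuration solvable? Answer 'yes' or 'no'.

Inversions: 60
Blank is in row 1 (0-indexed from top), which is row 3 counting from the bottom (bottom = 1).
60 + 3 = 63, which is odd, so the puzzle is solvable.

Answer: yes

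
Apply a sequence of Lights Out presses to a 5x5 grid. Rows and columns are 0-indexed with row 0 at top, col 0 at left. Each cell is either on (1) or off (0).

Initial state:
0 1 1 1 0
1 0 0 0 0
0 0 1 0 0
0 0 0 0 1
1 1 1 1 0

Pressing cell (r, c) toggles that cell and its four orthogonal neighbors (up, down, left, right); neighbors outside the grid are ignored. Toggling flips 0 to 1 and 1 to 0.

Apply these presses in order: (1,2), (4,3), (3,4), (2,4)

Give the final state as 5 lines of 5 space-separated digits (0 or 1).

Answer: 0 1 0 1 0
1 1 1 1 1
0 0 0 1 0
0 0 0 0 1
1 1 0 0 0

Derivation:
After press 1 at (1,2):
0 1 0 1 0
1 1 1 1 0
0 0 0 0 0
0 0 0 0 1
1 1 1 1 0

After press 2 at (4,3):
0 1 0 1 0
1 1 1 1 0
0 0 0 0 0
0 0 0 1 1
1 1 0 0 1

After press 3 at (3,4):
0 1 0 1 0
1 1 1 1 0
0 0 0 0 1
0 0 0 0 0
1 1 0 0 0

After press 4 at (2,4):
0 1 0 1 0
1 1 1 1 1
0 0 0 1 0
0 0 0 0 1
1 1 0 0 0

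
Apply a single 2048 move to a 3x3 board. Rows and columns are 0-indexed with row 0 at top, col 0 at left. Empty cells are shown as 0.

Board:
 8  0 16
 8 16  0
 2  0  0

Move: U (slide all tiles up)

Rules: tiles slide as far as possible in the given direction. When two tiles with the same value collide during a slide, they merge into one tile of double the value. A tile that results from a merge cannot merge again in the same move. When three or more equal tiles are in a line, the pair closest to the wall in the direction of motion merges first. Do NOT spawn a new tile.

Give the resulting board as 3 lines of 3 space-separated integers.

Slide up:
col 0: [8, 8, 2] -> [16, 2, 0]
col 1: [0, 16, 0] -> [16, 0, 0]
col 2: [16, 0, 0] -> [16, 0, 0]

Answer: 16 16 16
 2  0  0
 0  0  0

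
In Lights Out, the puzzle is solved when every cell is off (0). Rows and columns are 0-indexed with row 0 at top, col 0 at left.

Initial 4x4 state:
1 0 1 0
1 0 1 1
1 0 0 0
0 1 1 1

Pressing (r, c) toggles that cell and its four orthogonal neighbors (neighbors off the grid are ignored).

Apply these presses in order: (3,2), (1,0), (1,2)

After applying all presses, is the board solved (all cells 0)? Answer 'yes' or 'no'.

Answer: yes

Derivation:
After press 1 at (3,2):
1 0 1 0
1 0 1 1
1 0 1 0
0 0 0 0

After press 2 at (1,0):
0 0 1 0
0 1 1 1
0 0 1 0
0 0 0 0

After press 3 at (1,2):
0 0 0 0
0 0 0 0
0 0 0 0
0 0 0 0

Lights still on: 0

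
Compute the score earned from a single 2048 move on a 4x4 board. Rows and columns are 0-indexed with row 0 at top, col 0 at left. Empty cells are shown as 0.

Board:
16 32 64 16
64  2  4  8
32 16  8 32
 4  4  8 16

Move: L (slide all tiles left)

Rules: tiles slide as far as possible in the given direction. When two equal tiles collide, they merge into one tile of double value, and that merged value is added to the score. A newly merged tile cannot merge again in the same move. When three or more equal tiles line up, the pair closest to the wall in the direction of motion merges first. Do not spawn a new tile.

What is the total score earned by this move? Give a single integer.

Slide left:
row 0: [16, 32, 64, 16] -> [16, 32, 64, 16]  score +0 (running 0)
row 1: [64, 2, 4, 8] -> [64, 2, 4, 8]  score +0 (running 0)
row 2: [32, 16, 8, 32] -> [32, 16, 8, 32]  score +0 (running 0)
row 3: [4, 4, 8, 16] -> [8, 8, 16, 0]  score +8 (running 8)
Board after move:
16 32 64 16
64  2  4  8
32 16  8 32
 8  8 16  0

Answer: 8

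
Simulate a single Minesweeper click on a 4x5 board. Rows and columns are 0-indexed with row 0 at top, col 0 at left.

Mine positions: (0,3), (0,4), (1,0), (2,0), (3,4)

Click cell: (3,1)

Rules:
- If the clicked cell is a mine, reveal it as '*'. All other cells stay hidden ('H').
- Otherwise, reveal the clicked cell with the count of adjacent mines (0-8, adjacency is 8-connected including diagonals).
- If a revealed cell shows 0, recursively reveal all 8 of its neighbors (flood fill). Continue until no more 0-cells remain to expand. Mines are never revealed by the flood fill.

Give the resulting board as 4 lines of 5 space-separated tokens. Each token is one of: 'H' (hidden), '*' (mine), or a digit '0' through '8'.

H H H H H
H H H H H
H H H H H
H 1 H H H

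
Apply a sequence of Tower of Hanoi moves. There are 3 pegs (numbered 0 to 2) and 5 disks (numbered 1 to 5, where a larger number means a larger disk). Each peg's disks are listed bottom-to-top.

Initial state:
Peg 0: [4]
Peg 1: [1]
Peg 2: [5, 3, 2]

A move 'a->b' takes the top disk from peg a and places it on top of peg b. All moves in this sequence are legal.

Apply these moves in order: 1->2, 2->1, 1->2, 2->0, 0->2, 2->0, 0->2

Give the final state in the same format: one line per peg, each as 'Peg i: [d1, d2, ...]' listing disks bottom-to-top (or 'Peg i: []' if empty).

Answer: Peg 0: [4]
Peg 1: []
Peg 2: [5, 3, 2, 1]

Derivation:
After move 1 (1->2):
Peg 0: [4]
Peg 1: []
Peg 2: [5, 3, 2, 1]

After move 2 (2->1):
Peg 0: [4]
Peg 1: [1]
Peg 2: [5, 3, 2]

After move 3 (1->2):
Peg 0: [4]
Peg 1: []
Peg 2: [5, 3, 2, 1]

After move 4 (2->0):
Peg 0: [4, 1]
Peg 1: []
Peg 2: [5, 3, 2]

After move 5 (0->2):
Peg 0: [4]
Peg 1: []
Peg 2: [5, 3, 2, 1]

After move 6 (2->0):
Peg 0: [4, 1]
Peg 1: []
Peg 2: [5, 3, 2]

After move 7 (0->2):
Peg 0: [4]
Peg 1: []
Peg 2: [5, 3, 2, 1]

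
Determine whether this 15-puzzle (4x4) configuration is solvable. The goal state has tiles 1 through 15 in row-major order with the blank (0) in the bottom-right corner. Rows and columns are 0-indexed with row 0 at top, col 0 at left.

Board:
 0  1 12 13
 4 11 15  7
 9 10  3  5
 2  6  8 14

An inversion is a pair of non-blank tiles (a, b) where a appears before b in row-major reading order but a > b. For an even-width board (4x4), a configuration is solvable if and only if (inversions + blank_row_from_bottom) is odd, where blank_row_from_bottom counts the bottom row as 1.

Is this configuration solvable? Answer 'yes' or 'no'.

Inversions: 55
Blank is in row 0 (0-indexed from top), which is row 4 counting from the bottom (bottom = 1).
55 + 4 = 59, which is odd, so the puzzle is solvable.

Answer: yes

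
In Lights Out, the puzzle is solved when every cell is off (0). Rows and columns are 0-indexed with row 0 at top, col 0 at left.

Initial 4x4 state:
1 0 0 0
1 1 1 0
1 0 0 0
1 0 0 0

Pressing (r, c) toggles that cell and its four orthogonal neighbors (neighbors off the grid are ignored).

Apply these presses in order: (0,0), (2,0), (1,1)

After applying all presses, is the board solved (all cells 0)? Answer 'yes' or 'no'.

After press 1 at (0,0):
0 1 0 0
0 1 1 0
1 0 0 0
1 0 0 0

After press 2 at (2,0):
0 1 0 0
1 1 1 0
0 1 0 0
0 0 0 0

After press 3 at (1,1):
0 0 0 0
0 0 0 0
0 0 0 0
0 0 0 0

Lights still on: 0

Answer: yes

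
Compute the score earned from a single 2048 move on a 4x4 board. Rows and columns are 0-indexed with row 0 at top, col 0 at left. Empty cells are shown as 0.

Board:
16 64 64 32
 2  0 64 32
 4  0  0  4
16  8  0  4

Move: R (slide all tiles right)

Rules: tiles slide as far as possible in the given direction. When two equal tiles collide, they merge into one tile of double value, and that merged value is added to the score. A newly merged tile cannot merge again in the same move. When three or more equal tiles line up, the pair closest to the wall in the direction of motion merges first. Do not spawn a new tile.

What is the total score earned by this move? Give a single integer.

Slide right:
row 0: [16, 64, 64, 32] -> [0, 16, 128, 32]  score +128 (running 128)
row 1: [2, 0, 64, 32] -> [0, 2, 64, 32]  score +0 (running 128)
row 2: [4, 0, 0, 4] -> [0, 0, 0, 8]  score +8 (running 136)
row 3: [16, 8, 0, 4] -> [0, 16, 8, 4]  score +0 (running 136)
Board after move:
  0  16 128  32
  0   2  64  32
  0   0   0   8
  0  16   8   4

Answer: 136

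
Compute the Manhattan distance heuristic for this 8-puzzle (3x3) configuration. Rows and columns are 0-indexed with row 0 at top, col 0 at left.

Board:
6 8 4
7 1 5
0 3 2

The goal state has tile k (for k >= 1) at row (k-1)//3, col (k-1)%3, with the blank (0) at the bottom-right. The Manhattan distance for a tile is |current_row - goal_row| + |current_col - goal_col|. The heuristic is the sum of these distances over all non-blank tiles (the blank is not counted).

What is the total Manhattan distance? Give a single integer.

Answer: 18

Derivation:
Tile 6: at (0,0), goal (1,2), distance |0-1|+|0-2| = 3
Tile 8: at (0,1), goal (2,1), distance |0-2|+|1-1| = 2
Tile 4: at (0,2), goal (1,0), distance |0-1|+|2-0| = 3
Tile 7: at (1,0), goal (2,0), distance |1-2|+|0-0| = 1
Tile 1: at (1,1), goal (0,0), distance |1-0|+|1-0| = 2
Tile 5: at (1,2), goal (1,1), distance |1-1|+|2-1| = 1
Tile 3: at (2,1), goal (0,2), distance |2-0|+|1-2| = 3
Tile 2: at (2,2), goal (0,1), distance |2-0|+|2-1| = 3
Sum: 3 + 2 + 3 + 1 + 2 + 1 + 3 + 3 = 18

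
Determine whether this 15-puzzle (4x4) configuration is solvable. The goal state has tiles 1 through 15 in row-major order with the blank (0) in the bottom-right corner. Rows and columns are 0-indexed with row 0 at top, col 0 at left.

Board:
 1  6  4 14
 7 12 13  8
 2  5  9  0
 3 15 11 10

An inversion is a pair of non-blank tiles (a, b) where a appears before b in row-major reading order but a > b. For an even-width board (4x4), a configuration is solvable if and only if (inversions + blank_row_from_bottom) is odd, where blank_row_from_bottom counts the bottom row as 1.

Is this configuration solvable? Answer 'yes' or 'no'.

Answer: yes

Derivation:
Inversions: 41
Blank is in row 2 (0-indexed from top), which is row 2 counting from the bottom (bottom = 1).
41 + 2 = 43, which is odd, so the puzzle is solvable.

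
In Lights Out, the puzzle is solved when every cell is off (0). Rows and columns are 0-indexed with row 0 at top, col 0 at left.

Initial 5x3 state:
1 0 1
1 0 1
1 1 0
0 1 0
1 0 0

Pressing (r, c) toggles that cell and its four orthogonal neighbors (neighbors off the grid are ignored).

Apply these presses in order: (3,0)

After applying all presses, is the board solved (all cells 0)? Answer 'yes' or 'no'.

Answer: no

Derivation:
After press 1 at (3,0):
1 0 1
1 0 1
0 1 0
1 0 0
0 0 0

Lights still on: 6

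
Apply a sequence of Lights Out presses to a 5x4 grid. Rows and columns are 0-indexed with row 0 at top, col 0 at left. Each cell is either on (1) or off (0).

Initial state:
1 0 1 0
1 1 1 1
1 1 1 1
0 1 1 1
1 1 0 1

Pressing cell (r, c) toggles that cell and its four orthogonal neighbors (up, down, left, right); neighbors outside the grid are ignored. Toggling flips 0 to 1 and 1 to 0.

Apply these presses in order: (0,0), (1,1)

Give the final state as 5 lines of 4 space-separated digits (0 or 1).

After press 1 at (0,0):
0 1 1 0
0 1 1 1
1 1 1 1
0 1 1 1
1 1 0 1

After press 2 at (1,1):
0 0 1 0
1 0 0 1
1 0 1 1
0 1 1 1
1 1 0 1

Answer: 0 0 1 0
1 0 0 1
1 0 1 1
0 1 1 1
1 1 0 1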